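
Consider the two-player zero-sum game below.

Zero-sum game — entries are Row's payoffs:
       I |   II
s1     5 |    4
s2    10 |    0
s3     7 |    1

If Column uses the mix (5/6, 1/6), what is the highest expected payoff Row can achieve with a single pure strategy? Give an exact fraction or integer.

25/3

s1: (5)·(5/6) + (4)·(1/6) = 29/6.
s2: (10)·(5/6) + (0)·(1/6) = 25/3.
s3: (7)·(5/6) + (1)·(1/6) = 6.
The best pure response is s2 with expected payoff 25/3.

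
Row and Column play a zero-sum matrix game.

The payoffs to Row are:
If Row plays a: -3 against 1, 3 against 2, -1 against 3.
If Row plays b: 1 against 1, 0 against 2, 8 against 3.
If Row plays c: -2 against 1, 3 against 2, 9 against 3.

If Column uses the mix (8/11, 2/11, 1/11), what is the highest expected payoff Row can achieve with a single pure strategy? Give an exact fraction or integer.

16/11

a: (-3)·(8/11) + (3)·(2/11) + (-1)·(1/11) = -19/11.
b: (1)·(8/11) + (0)·(2/11) + (8)·(1/11) = 16/11.
c: (-2)·(8/11) + (3)·(2/11) + (9)·(1/11) = -1/11.
The best pure response is b with expected payoff 16/11.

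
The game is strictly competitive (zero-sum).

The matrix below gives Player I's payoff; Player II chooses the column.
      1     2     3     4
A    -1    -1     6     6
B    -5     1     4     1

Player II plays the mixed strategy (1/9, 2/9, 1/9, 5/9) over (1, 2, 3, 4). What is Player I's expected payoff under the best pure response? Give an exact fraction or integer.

A: (-1)·(1/9) + (-1)·(2/9) + (6)·(1/9) + (6)·(5/9) = 11/3.
B: (-5)·(1/9) + (1)·(2/9) + (4)·(1/9) + (1)·(5/9) = 2/3.
The best pure response is A with expected payoff 11/3.

11/3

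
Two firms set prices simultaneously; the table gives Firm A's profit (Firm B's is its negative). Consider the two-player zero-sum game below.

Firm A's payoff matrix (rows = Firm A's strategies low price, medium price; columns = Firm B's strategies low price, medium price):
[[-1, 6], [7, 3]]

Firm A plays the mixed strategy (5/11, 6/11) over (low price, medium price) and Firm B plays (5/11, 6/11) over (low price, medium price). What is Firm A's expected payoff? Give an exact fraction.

43/11

Against (5/11, 6/11), each row's expected payoff is low price: 31/11; medium price: 53/11.
Taking the (5/11, 6/11)-weighted average: (5/11)·(31/11) + (6/11)·(53/11) = 43/11.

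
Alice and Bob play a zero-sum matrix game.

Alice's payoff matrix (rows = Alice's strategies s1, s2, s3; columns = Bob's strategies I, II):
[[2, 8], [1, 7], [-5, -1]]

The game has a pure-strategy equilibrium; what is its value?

2

Row minima: 2, 1, -5 → Alice's maximin is 2.
Column maxima: 2, 8 → Bob's minimax is 2.
They coincide at (s1, I), so the value is 2.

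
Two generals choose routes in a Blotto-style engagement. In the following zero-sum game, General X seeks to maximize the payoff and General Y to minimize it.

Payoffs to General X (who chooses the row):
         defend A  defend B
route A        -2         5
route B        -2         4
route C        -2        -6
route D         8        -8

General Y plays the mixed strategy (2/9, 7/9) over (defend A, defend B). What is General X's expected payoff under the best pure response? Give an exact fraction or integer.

31/9

route A: (-2)·(2/9) + (5)·(7/9) = 31/9.
route B: (-2)·(2/9) + (4)·(7/9) = 8/3.
route C: (-2)·(2/9) + (-6)·(7/9) = -46/9.
route D: (8)·(2/9) + (-8)·(7/9) = -40/9.
The best pure response is route A with expected payoff 31/9.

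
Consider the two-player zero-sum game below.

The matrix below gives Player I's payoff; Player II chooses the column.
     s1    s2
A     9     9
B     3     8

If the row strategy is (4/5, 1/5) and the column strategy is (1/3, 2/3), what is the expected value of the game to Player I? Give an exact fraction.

Against (1/3, 2/3), each row's expected payoff is A: 9; B: 19/3.
Taking the (4/5, 1/5)-weighted average: (4/5)·(9) + (1/5)·(19/3) = 127/15.

127/15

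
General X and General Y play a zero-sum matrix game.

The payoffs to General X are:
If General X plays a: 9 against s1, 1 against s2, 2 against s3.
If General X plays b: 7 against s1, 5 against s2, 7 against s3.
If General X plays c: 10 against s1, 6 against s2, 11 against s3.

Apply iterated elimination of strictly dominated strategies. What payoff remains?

6

Column s3 is strictly dominated by s2 for General Y (1<2, 5<7, 6<11); eliminate s3.
Column s1 is strictly dominated by s2 for General Y (1<9, 5<7, 6<10); eliminate s1.
Row a is strictly dominated by row b (5>1); eliminate a.
Row b is strictly dominated by row c (6>5); eliminate b.
Only (c, s2) remains, with payoff 6.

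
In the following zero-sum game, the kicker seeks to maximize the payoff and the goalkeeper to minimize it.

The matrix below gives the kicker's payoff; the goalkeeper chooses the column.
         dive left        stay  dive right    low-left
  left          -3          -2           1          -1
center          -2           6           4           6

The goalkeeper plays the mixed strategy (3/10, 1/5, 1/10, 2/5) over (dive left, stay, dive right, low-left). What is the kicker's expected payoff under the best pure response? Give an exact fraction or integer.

left: (-3)·(3/10) + (-2)·(1/5) + (1)·(1/10) + (-1)·(2/5) = -8/5.
center: (-2)·(3/10) + (6)·(1/5) + (4)·(1/10) + (6)·(2/5) = 17/5.
The best pure response is center with expected payoff 17/5.

17/5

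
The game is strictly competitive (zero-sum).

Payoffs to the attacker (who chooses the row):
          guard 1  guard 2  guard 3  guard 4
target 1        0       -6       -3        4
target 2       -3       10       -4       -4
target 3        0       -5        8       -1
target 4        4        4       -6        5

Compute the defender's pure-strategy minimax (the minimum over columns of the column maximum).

4

The worst case (largest entry) in each column is guard 1: 4, guard 2: 10, guard 3: 8, guard 4: 5.
The best (smallest) of these is 4.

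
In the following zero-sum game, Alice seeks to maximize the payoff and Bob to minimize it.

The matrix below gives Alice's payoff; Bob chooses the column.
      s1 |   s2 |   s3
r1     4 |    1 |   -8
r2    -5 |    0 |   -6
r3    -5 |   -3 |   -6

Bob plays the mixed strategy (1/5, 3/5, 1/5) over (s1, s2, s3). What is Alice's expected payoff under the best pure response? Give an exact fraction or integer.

-1/5

r1: (4)·(1/5) + (1)·(3/5) + (-8)·(1/5) = -1/5.
r2: (-5)·(1/5) + (0)·(3/5) + (-6)·(1/5) = -11/5.
r3: (-5)·(1/5) + (-3)·(3/5) + (-6)·(1/5) = -4.
The best pure response is r1 with expected payoff -1/5.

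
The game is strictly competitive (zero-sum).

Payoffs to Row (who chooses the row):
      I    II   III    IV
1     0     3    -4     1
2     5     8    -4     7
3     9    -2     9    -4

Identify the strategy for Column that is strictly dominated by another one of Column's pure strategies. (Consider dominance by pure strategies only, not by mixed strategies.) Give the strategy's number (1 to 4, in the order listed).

Column prefers columns that give Row less. Compare II with IV: 1 < 3, 7 < 8, -4 < -2.
So IV strictly dominates II for Column; II is strictly dominated.

2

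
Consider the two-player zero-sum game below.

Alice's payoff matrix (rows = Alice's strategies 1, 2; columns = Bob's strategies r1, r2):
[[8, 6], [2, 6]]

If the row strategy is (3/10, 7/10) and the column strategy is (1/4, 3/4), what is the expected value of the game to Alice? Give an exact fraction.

109/20

Against (1/4, 3/4), each row's expected payoff is 1: 13/2; 2: 5.
Taking the (3/10, 7/10)-weighted average: (3/10)·(13/2) + (7/10)·(5) = 109/20.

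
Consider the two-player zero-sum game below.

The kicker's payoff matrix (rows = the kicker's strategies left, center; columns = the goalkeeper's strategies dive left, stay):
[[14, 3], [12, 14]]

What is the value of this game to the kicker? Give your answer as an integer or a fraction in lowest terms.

160/13

Row minima are 3 and 12, so the kicker's maximin is 12; column maxima are 14 and 14, so the goalkeeper's minimax is 14. These differ, so the equilibrium is in mixed strategies.
Let the kicker play left with probability p. The goalkeeper is indifferent when 14p + 12(1−p) = 3p + 14(1−p), giving p = 2/13.
Let the goalkeeper play dive left with probability q. The kicker is indifferent when 14q + 3(1−q) = 12q + 14(1−q), giving q = 11/13.
The value is 14·(11/13) + (3)·(2/13) = 160/13.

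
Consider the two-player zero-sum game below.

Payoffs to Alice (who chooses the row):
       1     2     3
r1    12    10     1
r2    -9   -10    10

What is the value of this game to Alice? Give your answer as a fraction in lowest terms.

110/29

Column 1 is strictly dominated by 2 for Bob (it gives Alice more in every row).
The remaining 2×2 game on (r1, r2) × (2, 3) has no saddle point. Let Alice play r1 with probability p; indifference gives 10p − 10(1−p) = p + 10(1−p), so p = 20/29.
Similarly Bob's optimal q on 2 is 9/29, and the value is 10·(9/29) + (1)·(20/29) = 110/29.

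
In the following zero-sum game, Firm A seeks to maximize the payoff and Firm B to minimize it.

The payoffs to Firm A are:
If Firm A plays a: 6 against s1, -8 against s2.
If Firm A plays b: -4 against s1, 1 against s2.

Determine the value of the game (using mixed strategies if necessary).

Row minima are -8 and -4, so Firm A's maximin is -4; column maxima are 6 and 1, so Firm B's minimax is 1. These differ, so the equilibrium is in mixed strategies.
Let Firm A play a with probability p. Firm B is indifferent when 6p − 4(1−p) = −8p + (1−p), giving p = 5/19.
Let Firm B play s1 with probability q. Firm A is indifferent when 6q − 8(1−q) = −4q + (1−q), giving q = 9/19.
The value is 6·(9/19) + (-8)·(10/19) = -26/19.

-26/19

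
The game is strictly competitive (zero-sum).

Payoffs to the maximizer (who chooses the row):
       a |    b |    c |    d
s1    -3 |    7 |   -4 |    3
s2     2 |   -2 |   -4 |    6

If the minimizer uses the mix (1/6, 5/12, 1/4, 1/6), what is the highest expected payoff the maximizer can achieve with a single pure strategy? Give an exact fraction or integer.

23/12

s1: (-3)·(1/6) + (7)·(5/12) + (-4)·(1/4) + (3)·(1/6) = 23/12.
s2: (2)·(1/6) + (-2)·(5/12) + (-4)·(1/4) + (6)·(1/6) = -1/2.
The best pure response is s1 with expected payoff 23/12.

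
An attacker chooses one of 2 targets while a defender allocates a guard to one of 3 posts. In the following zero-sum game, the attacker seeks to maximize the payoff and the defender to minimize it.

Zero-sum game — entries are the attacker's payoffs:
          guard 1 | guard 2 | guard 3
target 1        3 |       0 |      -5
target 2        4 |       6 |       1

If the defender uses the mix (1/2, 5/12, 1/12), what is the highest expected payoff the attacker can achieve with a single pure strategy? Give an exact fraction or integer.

55/12

target 1: (3)·(1/2) + (0)·(5/12) + (-5)·(1/12) = 13/12.
target 2: (4)·(1/2) + (6)·(5/12) + (1)·(1/12) = 55/12.
The best pure response is target 2 with expected payoff 55/12.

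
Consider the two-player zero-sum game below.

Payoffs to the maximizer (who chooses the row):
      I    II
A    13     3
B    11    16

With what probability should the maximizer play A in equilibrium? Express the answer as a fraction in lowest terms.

1/3

Row minima are 3 and 11, so the maximizer's maximin is 11; column maxima are 13 and 16, so the minimizer's minimax is 13. These differ, so the equilibrium is in mixed strategies.
Let the maximizer play A with probability p. The minimizer is indifferent when 13p + 11(1−p) = 3p + 16(1−p), giving p = 1/3.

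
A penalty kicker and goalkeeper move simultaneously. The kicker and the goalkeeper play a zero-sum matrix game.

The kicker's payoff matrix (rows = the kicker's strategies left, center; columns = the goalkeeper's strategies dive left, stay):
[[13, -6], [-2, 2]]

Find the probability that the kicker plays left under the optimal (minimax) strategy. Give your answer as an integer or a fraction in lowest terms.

4/23

Row minima are -6 and -2, so the kicker's maximin is -2; column maxima are 13 and 2, so the goalkeeper's minimax is 2. These differ, so the equilibrium is in mixed strategies.
Let the kicker play left with probability p. The goalkeeper is indifferent when 13p − 2(1−p) = −6p + 2(1−p), giving p = 4/23.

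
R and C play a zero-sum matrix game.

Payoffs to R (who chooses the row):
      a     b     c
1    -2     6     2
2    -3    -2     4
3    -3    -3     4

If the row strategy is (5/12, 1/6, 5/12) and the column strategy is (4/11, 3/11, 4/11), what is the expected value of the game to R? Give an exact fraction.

61/132

Against (4/11, 3/11, 4/11), each row's expected payoff is 1: 18/11; 2: -2/11; 3: -5/11.
Taking the (5/12, 1/6, 5/12)-weighted average: (5/12)·(18/11) + (1/6)·(-2/11) + (5/12)·(-5/11) = 61/132.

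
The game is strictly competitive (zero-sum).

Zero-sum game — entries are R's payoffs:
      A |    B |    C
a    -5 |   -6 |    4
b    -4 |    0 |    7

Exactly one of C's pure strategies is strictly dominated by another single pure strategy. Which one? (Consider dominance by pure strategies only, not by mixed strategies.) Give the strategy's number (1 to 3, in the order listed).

3

C prefers columns that give R less. Compare C with A: -5 < 4, -4 < 7.
So A strictly dominates C for C; C is strictly dominated.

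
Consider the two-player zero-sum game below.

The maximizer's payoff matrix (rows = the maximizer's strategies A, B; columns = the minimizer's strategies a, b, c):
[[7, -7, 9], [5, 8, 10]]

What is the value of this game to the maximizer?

Column c is strictly dominated by a for the minimizer (it gives the maximizer more in every row).
The remaining 2×2 game on (A, B) × (a, b) has no saddle point. Let the maximizer play A with probability p; indifference gives 7p + 5(1−p) = −7p + 8(1−p), so p = 3/17.
Similarly the minimizer's optimal q on a is 15/17, and the value is 7·(15/17) + (-7)·(2/17) = 91/17.

91/17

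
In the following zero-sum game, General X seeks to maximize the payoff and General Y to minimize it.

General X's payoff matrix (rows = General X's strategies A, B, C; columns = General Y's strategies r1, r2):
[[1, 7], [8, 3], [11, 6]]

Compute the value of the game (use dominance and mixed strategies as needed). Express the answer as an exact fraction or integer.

71/11

Row B is strictly dominated by row C, so General X never plays it.
The remaining 2×2 game on (A, C) × (r1, r2) has no saddle point. Let General X play A with probability p; indifference gives p + 11(1−p) = 7p + 6(1−p), so p = 5/11.
Similarly General Y's optimal q on r1 is 1/11, and the value is 1·(1/11) + (7)·(10/11) = 71/11.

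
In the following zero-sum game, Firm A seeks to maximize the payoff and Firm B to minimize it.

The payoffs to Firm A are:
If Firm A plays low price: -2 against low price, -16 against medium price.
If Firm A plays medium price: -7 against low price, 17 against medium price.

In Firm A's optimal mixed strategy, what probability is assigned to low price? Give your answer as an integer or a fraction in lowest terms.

12/19

Row minima are -16 and -7, so Firm A's maximin is -7; column maxima are -2 and 17, so Firm B's minimax is -2. These differ, so the equilibrium is in mixed strategies.
Let Firm A play low price with probability p. Firm B is indifferent when −2p − 7(1−p) = −16p + 17(1−p), giving p = 12/19.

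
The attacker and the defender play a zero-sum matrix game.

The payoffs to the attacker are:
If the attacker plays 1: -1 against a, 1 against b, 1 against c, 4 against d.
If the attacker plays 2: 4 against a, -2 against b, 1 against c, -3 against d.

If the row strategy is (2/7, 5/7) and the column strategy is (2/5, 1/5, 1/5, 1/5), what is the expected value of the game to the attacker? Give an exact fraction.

4/5

Against (2/5, 1/5, 1/5, 1/5), each row's expected payoff is 1: 4/5; 2: 4/5.
Taking the (2/7, 5/7)-weighted average: (2/7)·(4/5) + (5/7)·(4/5) = 4/5.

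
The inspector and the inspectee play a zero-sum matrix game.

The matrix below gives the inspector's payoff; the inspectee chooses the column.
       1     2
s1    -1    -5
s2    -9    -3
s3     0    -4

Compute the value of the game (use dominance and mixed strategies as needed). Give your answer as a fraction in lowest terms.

-18/5

Row s1 is strictly dominated by row s3, so the inspector never plays it.
The remaining 2×2 game on (s2, s3) × (1, 2) has no saddle point. Let the inspector play s2 with probability p; indifference gives −9p = −3p − 4(1−p), so p = 2/5.
Similarly the inspectee's optimal q on 1 is 1/10, and the value is -9·(1/10) + (-3)·(9/10) = -18/5.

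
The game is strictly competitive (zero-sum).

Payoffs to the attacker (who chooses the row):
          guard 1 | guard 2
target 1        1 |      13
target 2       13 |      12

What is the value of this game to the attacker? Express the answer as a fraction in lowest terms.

Row minima are 1 and 12, so the attacker's maximin is 12; column maxima are 13 and 13, so the defender's minimax is 13. These differ, so the equilibrium is in mixed strategies.
Let the attacker play target 1 with probability p. The defender is indifferent when p + 13(1−p) = 13p + 12(1−p), giving p = 1/13.
Let the defender play guard 1 with probability q. The attacker is indifferent when q + 13(1−q) = 13q + 12(1−q), giving q = 1/13.
The value is 1·(1/13) + (13)·(12/13) = 157/13.

157/13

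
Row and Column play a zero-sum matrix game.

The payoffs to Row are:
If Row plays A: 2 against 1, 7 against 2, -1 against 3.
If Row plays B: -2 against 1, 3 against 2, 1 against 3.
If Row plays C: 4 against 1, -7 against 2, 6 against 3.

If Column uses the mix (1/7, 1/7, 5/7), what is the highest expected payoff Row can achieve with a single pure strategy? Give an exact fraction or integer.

27/7

A: (2)·(1/7) + (7)·(1/7) + (-1)·(5/7) = 4/7.
B: (-2)·(1/7) + (3)·(1/7) + (1)·(5/7) = 6/7.
C: (4)·(1/7) + (-7)·(1/7) + (6)·(5/7) = 27/7.
The best pure response is C with expected payoff 27/7.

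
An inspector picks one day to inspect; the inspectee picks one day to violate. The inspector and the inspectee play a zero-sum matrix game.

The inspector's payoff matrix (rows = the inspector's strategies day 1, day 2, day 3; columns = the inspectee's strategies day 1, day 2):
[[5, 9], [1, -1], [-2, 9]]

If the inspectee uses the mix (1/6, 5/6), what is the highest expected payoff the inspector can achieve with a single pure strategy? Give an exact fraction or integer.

25/3

day 1: (5)·(1/6) + (9)·(5/6) = 25/3.
day 2: (1)·(1/6) + (-1)·(5/6) = -2/3.
day 3: (-2)·(1/6) + (9)·(5/6) = 43/6.
The best pure response is day 1 with expected payoff 25/3.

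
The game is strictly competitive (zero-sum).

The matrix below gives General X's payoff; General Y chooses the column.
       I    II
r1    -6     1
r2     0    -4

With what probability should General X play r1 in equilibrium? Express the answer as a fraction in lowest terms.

Row minima are -6 and -4, so General X's maximin is -4; column maxima are 0 and 1, so General Y's minimax is 0. These differ, so the equilibrium is in mixed strategies.
Let General X play r1 with probability p. General Y is indifferent when −6p = p − 4(1−p), giving p = 4/11.

4/11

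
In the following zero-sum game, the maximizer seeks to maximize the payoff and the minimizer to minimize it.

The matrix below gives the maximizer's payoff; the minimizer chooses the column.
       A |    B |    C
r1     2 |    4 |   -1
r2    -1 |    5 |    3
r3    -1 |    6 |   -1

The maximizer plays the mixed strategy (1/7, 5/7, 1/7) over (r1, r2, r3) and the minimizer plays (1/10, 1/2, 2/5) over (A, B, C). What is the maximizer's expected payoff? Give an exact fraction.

Against (1/10, 1/2, 2/5), each row's expected payoff is r1: 9/5; r2: 18/5; r3: 5/2.
Taking the (1/7, 5/7, 1/7)-weighted average: (1/7)·(9/5) + (5/7)·(18/5) + (1/7)·(5/2) = 223/70.

223/70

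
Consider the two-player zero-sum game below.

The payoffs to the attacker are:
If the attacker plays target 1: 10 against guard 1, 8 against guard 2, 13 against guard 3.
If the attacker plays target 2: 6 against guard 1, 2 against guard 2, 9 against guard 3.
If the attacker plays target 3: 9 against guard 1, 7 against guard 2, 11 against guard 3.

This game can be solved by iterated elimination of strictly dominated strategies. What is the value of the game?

8

Column guard 1 is strictly dominated by guard 2 for the defender (8<10, 2<6, 7<9); eliminate guard 1.
Row target 3 is strictly dominated by row target 1 (8>7, 13>11); eliminate target 3.
Column guard 3 is strictly dominated by guard 2 for the defender (8<13, 2<9); eliminate guard 3.
Row target 2 is strictly dominated by row target 1 (8>2); eliminate target 2.
Only (target 1, guard 2) remains, with payoff 8.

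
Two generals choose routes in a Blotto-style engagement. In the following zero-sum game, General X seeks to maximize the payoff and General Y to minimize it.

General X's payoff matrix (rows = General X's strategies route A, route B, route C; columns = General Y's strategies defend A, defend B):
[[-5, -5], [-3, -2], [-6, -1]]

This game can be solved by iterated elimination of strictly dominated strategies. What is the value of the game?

Row route A is strictly dominated by row route B (-3>-5, -2>-5); eliminate route A.
Column defend B is strictly dominated by defend A for General Y (-3<-2, -6<-1); eliminate defend B.
Row route C is strictly dominated by row route B (-3>-6); eliminate route C.
Only (route B, defend A) remains, with payoff -3.

-3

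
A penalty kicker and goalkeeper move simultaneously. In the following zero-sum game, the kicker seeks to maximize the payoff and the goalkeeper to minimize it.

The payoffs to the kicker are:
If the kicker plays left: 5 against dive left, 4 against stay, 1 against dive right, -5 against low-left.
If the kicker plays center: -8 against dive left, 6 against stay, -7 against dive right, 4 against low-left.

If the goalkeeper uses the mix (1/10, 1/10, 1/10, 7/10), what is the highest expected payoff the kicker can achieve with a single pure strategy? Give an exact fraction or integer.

left: (5)·(1/10) + (4)·(1/10) + (1)·(1/10) + (-5)·(7/10) = -5/2.
center: (-8)·(1/10) + (6)·(1/10) + (-7)·(1/10) + (4)·(7/10) = 19/10.
The best pure response is center with expected payoff 19/10.

19/10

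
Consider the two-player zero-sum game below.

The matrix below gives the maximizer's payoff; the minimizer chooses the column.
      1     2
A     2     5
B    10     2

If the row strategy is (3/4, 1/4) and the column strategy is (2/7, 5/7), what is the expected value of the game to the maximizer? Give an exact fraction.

117/28

Against (2/7, 5/7), each row's expected payoff is A: 29/7; B: 30/7.
Taking the (3/4, 1/4)-weighted average: (3/4)·(29/7) + (1/4)·(30/7) = 117/28.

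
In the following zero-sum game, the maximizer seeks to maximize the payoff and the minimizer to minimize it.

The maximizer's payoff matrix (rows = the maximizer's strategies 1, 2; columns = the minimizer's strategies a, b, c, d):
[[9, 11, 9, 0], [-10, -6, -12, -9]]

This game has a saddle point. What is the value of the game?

0

Row minima: 0, -12 → the maximizer's maximin is 0.
Column maxima: 9, 11, 9, 0 → the minimizer's minimax is 0.
They coincide at (1, d), so the value is 0.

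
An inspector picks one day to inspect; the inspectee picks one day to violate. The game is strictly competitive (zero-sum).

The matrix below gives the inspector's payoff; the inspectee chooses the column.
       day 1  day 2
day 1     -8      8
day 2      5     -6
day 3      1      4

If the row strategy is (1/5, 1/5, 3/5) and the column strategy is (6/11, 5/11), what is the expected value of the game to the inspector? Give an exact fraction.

14/11

Against (6/11, 5/11), each row's expected payoff is day 1: -8/11; day 2: 0; day 3: 26/11.
Taking the (1/5, 1/5, 3/5)-weighted average: (1/5)·(-8/11) + (1/5)·(0) + (3/5)·(26/11) = 14/11.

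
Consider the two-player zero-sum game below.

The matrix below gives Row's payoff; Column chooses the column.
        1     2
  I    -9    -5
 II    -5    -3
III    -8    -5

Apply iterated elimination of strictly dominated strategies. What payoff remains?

-5

Column 2 is strictly dominated by 1 for Column (-9<-5, -5<-3, -8<-5); eliminate 2.
Row I is strictly dominated by row II (-5>-9); eliminate I.
Row III is strictly dominated by row II (-5>-8); eliminate III.
Only (II, 1) remains, with payoff -5.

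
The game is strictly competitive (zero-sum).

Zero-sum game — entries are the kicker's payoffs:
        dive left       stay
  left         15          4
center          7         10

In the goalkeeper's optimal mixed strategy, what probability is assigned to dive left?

3/7

Row minima are 4 and 7, so the kicker's maximin is 7; column maxima are 15 and 10, so the goalkeeper's minimax is 10. These differ, so the equilibrium is in mixed strategies.
Let the goalkeeper play dive left with probability q. The kicker is indifferent when 15q + 4(1−q) = 7q + 10(1−q), giving q = 3/7.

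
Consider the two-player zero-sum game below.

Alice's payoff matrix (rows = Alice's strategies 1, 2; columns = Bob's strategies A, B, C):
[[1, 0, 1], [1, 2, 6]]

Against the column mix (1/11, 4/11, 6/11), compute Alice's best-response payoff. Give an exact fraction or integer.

45/11

1: (1)·(1/11) + (0)·(4/11) + (1)·(6/11) = 7/11.
2: (1)·(1/11) + (2)·(4/11) + (6)·(6/11) = 45/11.
The best pure response is 2 with expected payoff 45/11.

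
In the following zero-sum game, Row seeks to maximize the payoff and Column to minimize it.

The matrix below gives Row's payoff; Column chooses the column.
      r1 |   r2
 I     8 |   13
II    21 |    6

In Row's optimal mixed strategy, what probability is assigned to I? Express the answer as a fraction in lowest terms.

3/4

Row minima are 8 and 6, so Row's maximin is 8; column maxima are 21 and 13, so Column's minimax is 13. These differ, so the equilibrium is in mixed strategies.
Let Row play I with probability p. Column is indifferent when 8p + 21(1−p) = 13p + 6(1−p), giving p = 3/4.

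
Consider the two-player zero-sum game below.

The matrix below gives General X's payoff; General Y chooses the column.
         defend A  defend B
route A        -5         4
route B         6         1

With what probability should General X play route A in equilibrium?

Row minima are -5 and 1, so General X's maximin is 1; column maxima are 6 and 4, so General Y's minimax is 4. These differ, so the equilibrium is in mixed strategies.
Let General X play route A with probability p. General Y is indifferent when −5p + 6(1−p) = 4p + (1−p), giving p = 5/14.

5/14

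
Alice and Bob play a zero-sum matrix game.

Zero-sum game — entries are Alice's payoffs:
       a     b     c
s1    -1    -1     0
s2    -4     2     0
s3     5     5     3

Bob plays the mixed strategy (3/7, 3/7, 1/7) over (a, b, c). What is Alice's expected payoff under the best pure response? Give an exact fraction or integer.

s1: (-1)·(3/7) + (-1)·(3/7) + (0)·(1/7) = -6/7.
s2: (-4)·(3/7) + (2)·(3/7) + (0)·(1/7) = -6/7.
s3: (5)·(3/7) + (5)·(3/7) + (3)·(1/7) = 33/7.
The best pure response is s3 with expected payoff 33/7.

33/7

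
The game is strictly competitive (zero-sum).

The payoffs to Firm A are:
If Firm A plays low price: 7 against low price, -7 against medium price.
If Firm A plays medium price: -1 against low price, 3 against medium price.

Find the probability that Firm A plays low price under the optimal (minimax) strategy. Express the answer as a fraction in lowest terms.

2/9

Row minima are -7 and -1, so Firm A's maximin is -1; column maxima are 7 and 3, so Firm B's minimax is 3. These differ, so the equilibrium is in mixed strategies.
Let Firm A play low price with probability p. Firm B is indifferent when 7p − (1−p) = −7p + 3(1−p), giving p = 2/9.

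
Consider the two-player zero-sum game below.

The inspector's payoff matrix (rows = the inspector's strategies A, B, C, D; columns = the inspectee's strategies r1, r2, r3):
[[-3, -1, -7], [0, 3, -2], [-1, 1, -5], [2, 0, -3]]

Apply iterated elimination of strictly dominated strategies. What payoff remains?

-2

Row C is strictly dominated by row B (0>-1, 3>1, -2>-5); eliminate C.
Column r1 is strictly dominated by r3 for the inspectee (-7<-3, -2<0, -3<2); eliminate r1.
Column r2 is strictly dominated by r3 for the inspectee (-7<-1, -2<3, -3<0); eliminate r2.
Row A is strictly dominated by row B (-2>-7); eliminate A.
Row D is strictly dominated by row B (-2>-3); eliminate D.
Only (B, r3) remains, with payoff -2.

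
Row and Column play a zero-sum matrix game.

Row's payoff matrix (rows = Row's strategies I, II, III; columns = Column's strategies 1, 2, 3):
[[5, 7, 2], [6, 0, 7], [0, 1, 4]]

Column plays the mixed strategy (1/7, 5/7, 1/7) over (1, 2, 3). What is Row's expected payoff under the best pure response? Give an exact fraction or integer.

I: (5)·(1/7) + (7)·(5/7) + (2)·(1/7) = 6.
II: (6)·(1/7) + (0)·(5/7) + (7)·(1/7) = 13/7.
III: (0)·(1/7) + (1)·(5/7) + (4)·(1/7) = 9/7.
The best pure response is I with expected payoff 6.

6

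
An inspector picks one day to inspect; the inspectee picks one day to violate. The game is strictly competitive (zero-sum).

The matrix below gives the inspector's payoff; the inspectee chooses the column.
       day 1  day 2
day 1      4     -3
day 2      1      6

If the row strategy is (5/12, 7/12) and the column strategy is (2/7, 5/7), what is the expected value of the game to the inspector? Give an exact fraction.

9/4

Against (2/7, 5/7), each row's expected payoff is day 1: -1; day 2: 32/7.
Taking the (5/12, 7/12)-weighted average: (5/12)·(-1) + (7/12)·(32/7) = 9/4.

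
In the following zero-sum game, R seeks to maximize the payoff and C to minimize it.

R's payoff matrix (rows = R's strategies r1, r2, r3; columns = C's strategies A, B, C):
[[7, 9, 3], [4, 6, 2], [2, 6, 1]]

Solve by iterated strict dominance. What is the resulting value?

Column B is strictly dominated by A for C (7<9, 4<6, 2<6); eliminate B.
Row r2 is strictly dominated by row r1 (7>4, 3>2); eliminate r2.
Column A is strictly dominated by C for C (3<7, 1<2); eliminate A.
Row r3 is strictly dominated by row r1 (3>1); eliminate r3.
Only (r1, C) remains, with payoff 3.

3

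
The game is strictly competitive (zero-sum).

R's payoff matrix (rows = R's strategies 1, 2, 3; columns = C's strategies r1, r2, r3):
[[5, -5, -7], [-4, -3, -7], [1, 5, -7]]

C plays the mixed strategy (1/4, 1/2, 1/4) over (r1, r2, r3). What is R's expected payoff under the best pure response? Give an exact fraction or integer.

1: (5)·(1/4) + (-5)·(1/2) + (-7)·(1/4) = -3.
2: (-4)·(1/4) + (-3)·(1/2) + (-7)·(1/4) = -17/4.
3: (1)·(1/4) + (5)·(1/2) + (-7)·(1/4) = 1.
The best pure response is 3 with expected payoff 1.

1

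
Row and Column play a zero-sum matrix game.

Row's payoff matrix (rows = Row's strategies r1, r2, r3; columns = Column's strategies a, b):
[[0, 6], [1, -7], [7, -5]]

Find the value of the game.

Row r2 is strictly dominated by row r3, so Row never plays it.
The remaining 2×2 game on (r1, r3) × (a, b) has no saddle point. Let Row play r1 with probability p; indifference gives 7(1−p) = 6p − 5(1−p), so p = 2/3.
Similarly Column's optimal q on a is 11/18, and the value is 0·(11/18) + (6)·(7/18) = 7/3.

7/3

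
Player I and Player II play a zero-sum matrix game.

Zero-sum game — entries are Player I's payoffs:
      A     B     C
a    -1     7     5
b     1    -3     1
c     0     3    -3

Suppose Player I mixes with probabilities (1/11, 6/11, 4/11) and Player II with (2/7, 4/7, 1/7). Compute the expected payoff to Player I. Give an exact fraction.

Against (2/7, 4/7, 1/7), each row's expected payoff is a: 31/7; b: -9/7; c: 9/7.
Taking the (1/11, 6/11, 4/11)-weighted average: (1/11)·(31/7) + (6/11)·(-9/7) + (4/11)·(9/7) = 13/77.

13/77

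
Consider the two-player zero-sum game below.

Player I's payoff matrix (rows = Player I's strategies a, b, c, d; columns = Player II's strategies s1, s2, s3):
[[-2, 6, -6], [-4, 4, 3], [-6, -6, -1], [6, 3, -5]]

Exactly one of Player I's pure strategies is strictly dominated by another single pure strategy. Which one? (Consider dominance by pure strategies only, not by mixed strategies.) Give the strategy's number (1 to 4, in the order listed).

3

Compare c with b: -4 > -6, 4 > -6, 3 > -1.
So b strictly dominates c for Player I; c is strictly dominated.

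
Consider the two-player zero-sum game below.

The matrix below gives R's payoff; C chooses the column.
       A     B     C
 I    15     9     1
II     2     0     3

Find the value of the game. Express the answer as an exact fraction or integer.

27/11

Column A is strictly dominated by B for C (it gives R more in every row).
The remaining 2×2 game on (I, II) × (B, C) has no saddle point. Let R play I with probability p; indifference gives 9p = p + 3(1−p), so p = 3/11.
Similarly C's optimal q on B is 2/11, and the value is 9·(2/11) + (1)·(9/11) = 27/11.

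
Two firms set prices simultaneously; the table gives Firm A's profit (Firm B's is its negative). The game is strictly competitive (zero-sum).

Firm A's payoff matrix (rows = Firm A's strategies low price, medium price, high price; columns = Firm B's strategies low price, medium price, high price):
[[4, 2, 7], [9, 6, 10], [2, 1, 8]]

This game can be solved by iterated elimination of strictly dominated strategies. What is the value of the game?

Row high price is strictly dominated by row medium price (9>2, 6>1, 10>8); eliminate high price.
Column low price is strictly dominated by medium price for Firm B (2<4, 6<9); eliminate low price.
Column high price is strictly dominated by medium price for Firm B (2<7, 6<10); eliminate high price.
Row low price is strictly dominated by row medium price (6>2); eliminate low price.
Only (medium price, medium price) remains, with payoff 6.

6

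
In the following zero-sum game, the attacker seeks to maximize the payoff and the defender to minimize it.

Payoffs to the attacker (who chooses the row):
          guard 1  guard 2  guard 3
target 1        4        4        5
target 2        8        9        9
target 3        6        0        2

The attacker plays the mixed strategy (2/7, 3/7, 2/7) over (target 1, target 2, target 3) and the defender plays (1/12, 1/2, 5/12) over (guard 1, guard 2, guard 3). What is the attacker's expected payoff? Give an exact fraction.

153/28

Against (1/12, 1/2, 5/12), each row's expected payoff is target 1: 53/12; target 2: 107/12; target 3: 4/3.
Taking the (2/7, 3/7, 2/7)-weighted average: (2/7)·(53/12) + (3/7)·(107/12) + (2/7)·(4/3) = 153/28.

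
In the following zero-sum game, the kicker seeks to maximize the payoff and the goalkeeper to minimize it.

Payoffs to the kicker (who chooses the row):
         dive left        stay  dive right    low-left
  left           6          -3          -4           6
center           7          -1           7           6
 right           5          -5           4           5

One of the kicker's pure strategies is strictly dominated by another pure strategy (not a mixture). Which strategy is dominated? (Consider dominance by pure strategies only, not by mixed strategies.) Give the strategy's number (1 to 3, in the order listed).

3

Compare right with center: 7 > 5, -1 > -5, 7 > 4, 6 > 5.
So center strictly dominates right for the kicker; right is strictly dominated.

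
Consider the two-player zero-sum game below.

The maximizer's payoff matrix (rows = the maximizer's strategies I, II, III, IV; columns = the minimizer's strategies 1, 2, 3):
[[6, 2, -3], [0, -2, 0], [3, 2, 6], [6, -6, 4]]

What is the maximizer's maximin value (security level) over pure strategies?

2

The worst-case payoff for each row is I: -3, II: -2, III: 2, IV: -6.
The best of these is 2.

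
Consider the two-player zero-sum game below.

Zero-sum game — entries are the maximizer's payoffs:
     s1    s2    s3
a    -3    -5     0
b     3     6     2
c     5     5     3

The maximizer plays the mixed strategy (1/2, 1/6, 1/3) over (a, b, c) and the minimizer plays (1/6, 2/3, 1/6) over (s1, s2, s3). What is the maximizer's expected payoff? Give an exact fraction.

Against (1/6, 2/3, 1/6), each row's expected payoff is a: -23/6; b: 29/6; c: 14/3.
Taking the (1/2, 1/6, 1/3)-weighted average: (1/2)·(-23/6) + (1/6)·(29/6) + (1/3)·(14/3) = 4/9.

4/9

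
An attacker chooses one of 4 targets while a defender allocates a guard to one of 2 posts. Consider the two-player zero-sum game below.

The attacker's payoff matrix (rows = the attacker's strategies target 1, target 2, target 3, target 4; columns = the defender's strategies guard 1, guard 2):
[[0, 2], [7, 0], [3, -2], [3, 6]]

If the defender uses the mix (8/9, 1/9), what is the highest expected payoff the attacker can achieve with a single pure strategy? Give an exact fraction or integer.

target 1: (0)·(8/9) + (2)·(1/9) = 2/9.
target 2: (7)·(8/9) + (0)·(1/9) = 56/9.
target 3: (3)·(8/9) + (-2)·(1/9) = 22/9.
target 4: (3)·(8/9) + (6)·(1/9) = 10/3.
The best pure response is target 2 with expected payoff 56/9.

56/9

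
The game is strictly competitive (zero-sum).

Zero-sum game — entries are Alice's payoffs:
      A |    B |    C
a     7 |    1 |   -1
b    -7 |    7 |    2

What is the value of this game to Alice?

7/17

Column B is strictly dominated by C for Bob (it gives Alice more in every row).
The remaining 2×2 game on (a, b) × (A, C) has no saddle point. Let Alice play a with probability p; indifference gives 7p − 7(1−p) = −p + 2(1−p), so p = 9/17.
Similarly Bob's optimal q on A is 3/17, and the value is 7·(3/17) + (-1)·(14/17) = 7/17.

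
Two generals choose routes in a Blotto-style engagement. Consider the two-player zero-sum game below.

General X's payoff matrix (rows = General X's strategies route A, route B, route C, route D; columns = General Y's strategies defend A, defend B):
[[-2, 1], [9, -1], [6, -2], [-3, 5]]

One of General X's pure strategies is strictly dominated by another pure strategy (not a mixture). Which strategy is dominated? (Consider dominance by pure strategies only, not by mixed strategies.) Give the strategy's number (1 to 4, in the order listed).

3

Compare route C with route B: 9 > 6, -1 > -2.
So route B strictly dominates route C for General X; route C is strictly dominated.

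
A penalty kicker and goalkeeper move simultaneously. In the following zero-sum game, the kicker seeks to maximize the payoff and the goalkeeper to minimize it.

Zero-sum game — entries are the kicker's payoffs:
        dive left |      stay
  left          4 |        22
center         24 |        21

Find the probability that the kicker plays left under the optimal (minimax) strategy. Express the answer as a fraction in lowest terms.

Row minima are 4 and 21, so the kicker's maximin is 21; column maxima are 24 and 22, so the goalkeeper's minimax is 22. These differ, so the equilibrium is in mixed strategies.
Let the kicker play left with probability p. The goalkeeper is indifferent when 4p + 24(1−p) = 22p + 21(1−p), giving p = 1/7.

1/7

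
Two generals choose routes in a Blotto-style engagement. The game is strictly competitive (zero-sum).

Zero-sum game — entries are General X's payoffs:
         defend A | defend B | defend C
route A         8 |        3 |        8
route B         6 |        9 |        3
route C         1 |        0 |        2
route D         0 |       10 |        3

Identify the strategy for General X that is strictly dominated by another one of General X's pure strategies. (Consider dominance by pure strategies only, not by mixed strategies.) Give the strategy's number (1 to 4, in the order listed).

Compare route C with route A: 8 > 1, 3 > 0, 8 > 2.
So route A strictly dominates route C for General X; route C is strictly dominated.

3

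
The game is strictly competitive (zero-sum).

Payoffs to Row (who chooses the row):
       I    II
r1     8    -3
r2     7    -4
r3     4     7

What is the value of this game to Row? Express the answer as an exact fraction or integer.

Row r2 is strictly dominated by row r1, so Row never plays it.
The remaining 2×2 game on (r1, r3) × (I, II) has no saddle point. Let Row play r1 with probability p; indifference gives 8p + 4(1−p) = −3p + 7(1−p), so p = 3/14.
Similarly Column's optimal q on I is 5/7, and the value is 8·(5/7) + (-3)·(2/7) = 34/7.

34/7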